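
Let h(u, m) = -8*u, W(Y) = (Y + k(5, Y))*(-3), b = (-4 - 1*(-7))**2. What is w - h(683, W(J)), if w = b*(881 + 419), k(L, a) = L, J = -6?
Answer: 17164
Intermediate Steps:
b = 9 (b = (-4 + 7)**2 = 3**2 = 9)
W(Y) = -15 - 3*Y (W(Y) = (Y + 5)*(-3) = (5 + Y)*(-3) = -15 - 3*Y)
w = 11700 (w = 9*(881 + 419) = 9*1300 = 11700)
w - h(683, W(J)) = 11700 - (-8)*683 = 11700 - 1*(-5464) = 11700 + 5464 = 17164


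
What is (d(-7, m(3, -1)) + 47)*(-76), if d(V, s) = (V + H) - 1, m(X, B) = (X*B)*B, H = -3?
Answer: -2736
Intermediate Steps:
m(X, B) = X*B² (m(X, B) = (B*X)*B = X*B²)
d(V, s) = -4 + V (d(V, s) = (V - 3) - 1 = (-3 + V) - 1 = -4 + V)
(d(-7, m(3, -1)) + 47)*(-76) = ((-4 - 7) + 47)*(-76) = (-11 + 47)*(-76) = 36*(-76) = -2736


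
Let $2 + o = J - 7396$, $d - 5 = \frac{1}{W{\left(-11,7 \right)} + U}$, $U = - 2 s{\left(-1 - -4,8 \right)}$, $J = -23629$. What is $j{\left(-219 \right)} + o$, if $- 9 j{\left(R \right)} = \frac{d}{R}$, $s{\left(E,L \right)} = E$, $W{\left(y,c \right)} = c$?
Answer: $- \frac{20384737}{657} \approx -31027.0$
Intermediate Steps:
$U = -6$ ($U = - 2 \left(-1 - -4\right) = - 2 \left(-1 + 4\right) = \left(-2\right) 3 = -6$)
$d = 6$ ($d = 5 + \frac{1}{7 - 6} = 5 + 1^{-1} = 5 + 1 = 6$)
$j{\left(R \right)} = - \frac{2}{3 R}$ ($j{\left(R \right)} = - \frac{6 \frac{1}{R}}{9} = - \frac{2}{3 R}$)
$o = -31027$ ($o = -2 - 31025 = -31027$)
$j{\left(-219 \right)} + o = - \frac{2}{3 \left(-219\right)} - 31027 = \left(- \frac{2}{3}\right) \left(- \frac{1}{219}\right) - 31027 = \frac{2}{657} - 31027 = - \frac{20384737}{657}$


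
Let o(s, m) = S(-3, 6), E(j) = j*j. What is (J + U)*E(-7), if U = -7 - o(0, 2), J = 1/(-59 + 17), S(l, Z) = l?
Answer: -1183/6 ≈ -197.17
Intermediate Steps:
E(j) = j²
J = -1/42 (J = 1/(-42) = -1/42 ≈ -0.023810)
o(s, m) = -3
U = -4 (U = -7 - 1*(-3) = -7 + 3 = -4)
(J + U)*E(-7) = (-1/42 - 4)*(-7)² = -169/42*49 = -1183/6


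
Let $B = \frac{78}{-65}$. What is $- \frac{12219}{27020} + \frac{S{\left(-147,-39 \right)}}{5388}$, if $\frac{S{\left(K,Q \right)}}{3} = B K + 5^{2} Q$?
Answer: $- \frac{5440437}{6065990} \approx -0.89688$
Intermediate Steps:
$B = - \frac{6}{5}$ ($B = 78 \left(- \frac{1}{65}\right) = - \frac{6}{5} \approx -1.2$)
$S{\left(K,Q \right)} = 75 Q - \frac{18 K}{5}$ ($S{\left(K,Q \right)} = 3 \left(- \frac{6 K}{5} + 5^{2} Q\right) = 3 \left(- \frac{6 K}{5} + 25 Q\right) = 3 \left(25 Q - \frac{6 K}{5}\right) = 75 Q - \frac{18 K}{5}$)
$- \frac{12219}{27020} + \frac{S{\left(-147,-39 \right)}}{5388} = - \frac{12219}{27020} + \frac{75 \left(-39\right) - - \frac{2646}{5}}{5388} = \left(-12219\right) \frac{1}{27020} + \left(-2925 + \frac{2646}{5}\right) \frac{1}{5388} = - \frac{12219}{27020} - \frac{3993}{8980} = - \frac{5440437}{6065990}$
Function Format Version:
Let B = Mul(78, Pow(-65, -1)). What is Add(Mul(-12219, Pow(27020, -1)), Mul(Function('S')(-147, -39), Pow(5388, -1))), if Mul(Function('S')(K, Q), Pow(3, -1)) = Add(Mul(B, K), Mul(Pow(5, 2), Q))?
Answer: Rational(-5440437, 6065990) ≈ -0.89688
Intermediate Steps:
B = Rational(-6, 5) (B = Mul(78, Rational(-1, 65)) = Rational(-6, 5) ≈ -1.2000)
Function('S')(K, Q) = Add(Mul(75, Q), Mul(Rational(-18, 5), K)) (Function('S')(K, Q) = Mul(3, Add(Mul(Rational(-6, 5), K), Mul(Pow(5, 2), Q))) = Mul(3, Add(Mul(Rational(-6, 5), K), Mul(25, Q))) = Mul(3, Add(Mul(25, Q), Mul(Rational(-6, 5), K))) = Add(Mul(75, Q), Mul(Rational(-18, 5), K)))
Add(Mul(-12219, Pow(27020, -1)), Mul(Function('S')(-147, -39), Pow(5388, -1))) = Add(Mul(-12219, Pow(27020, -1)), Mul(Add(Mul(75, -39), Mul(Rational(-18, 5), -147)), Pow(5388, -1))) = Add(Mul(-12219, Rational(1, 27020)), Mul(Add(-2925, Rational(2646, 5)), Rational(1, 5388))) = Add(Rational(-12219, 27020), Mul(Rational(-11979, 5), Rational(1, 5388))) = Add(Rational(-12219, 27020), Rational(-3993, 8980)) = Rational(-5440437, 6065990)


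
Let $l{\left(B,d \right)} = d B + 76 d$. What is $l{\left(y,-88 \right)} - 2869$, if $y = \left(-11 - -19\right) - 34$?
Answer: $-7269$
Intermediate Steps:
$y = -26$ ($y = \left(-11 + 19\right) - 34 = 8 - 34 = -26$)
$l{\left(B,d \right)} = 76 d + B d$ ($l{\left(B,d \right)} = B d + 76 d = 76 d + B d$)
$l{\left(y,-88 \right)} - 2869 = - 88 \left(76 - 26\right) - 2869 = \left(-88\right) 50 - 2869 = -4400 - 2869 = -7269$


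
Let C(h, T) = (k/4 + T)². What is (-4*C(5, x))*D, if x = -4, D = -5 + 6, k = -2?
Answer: -81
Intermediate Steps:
D = 1
C(h, T) = (-½ + T)² (C(h, T) = (-2/4 + T)² = (-2*¼ + T)² = (-½ + T)²)
(-4*C(5, x))*D = -(-1 + 2*(-4))²*1 = -(-1 - 8)²*1 = -(-9)²*1 = -81*1 = -81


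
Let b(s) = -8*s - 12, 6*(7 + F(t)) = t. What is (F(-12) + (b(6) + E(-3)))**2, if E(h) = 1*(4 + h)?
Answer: 4624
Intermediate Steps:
F(t) = -7 + t/6
b(s) = -12 - 8*s
E(h) = 4 + h
(F(-12) + (b(6) + E(-3)))**2 = ((-7 + (1/6)*(-12)) + ((-12 - 8*6) + (4 - 3)))**2 = ((-7 - 2) + ((-12 - 48) + 1))**2 = (-9 + (-60 + 1))**2 = (-9 - 59)**2 = (-68)**2 = 4624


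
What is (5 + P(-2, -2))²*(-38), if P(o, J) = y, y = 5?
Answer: -3800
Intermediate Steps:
P(o, J) = 5
(5 + P(-2, -2))²*(-38) = (5 + 5)²*(-38) = 10²*(-38) = 100*(-38) = -3800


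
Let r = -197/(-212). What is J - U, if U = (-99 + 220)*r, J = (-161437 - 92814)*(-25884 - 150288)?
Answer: 9495884296627/212 ≈ 4.4792e+10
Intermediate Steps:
r = 197/212 (r = -197*(-1/212) = 197/212 ≈ 0.92924)
J = 44791907172 (J = -254251*(-176172) = 44791907172)
U = 23837/212 (U = (-99 + 220)*(197/212) = 121*(197/212) = 23837/212 ≈ 112.44)
J - U = 44791907172 - 1*23837/212 = 44791907172 - 23837/212 = 9495884296627/212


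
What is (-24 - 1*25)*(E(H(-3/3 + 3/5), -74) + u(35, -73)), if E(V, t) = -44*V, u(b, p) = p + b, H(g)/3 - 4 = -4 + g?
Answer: -3626/5 ≈ -725.20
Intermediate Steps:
H(g) = 3*g (H(g) = 12 + 3*(-4 + g) = 12 + (-12 + 3*g) = 3*g)
u(b, p) = b + p
(-24 - 1*25)*(E(H(-3/3 + 3/5), -74) + u(35, -73)) = (-24 - 1*25)*(-132*(-3/3 + 3/5) + (35 - 73)) = (-24 - 25)*(-132*(-3*⅓ + 3*(⅕)) - 38) = -49*(-132*(-1 + ⅗) - 38) = -49*(-132*(-2)/5 - 38) = -49*(-44*(-6/5) - 38) = -49*(264/5 - 38) = -49*74/5 = -3626/5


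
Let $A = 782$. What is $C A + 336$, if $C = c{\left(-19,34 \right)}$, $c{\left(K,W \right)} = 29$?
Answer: $23014$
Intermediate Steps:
$C = 29$
$C A + 336 = 29 \cdot 782 + 336 = 22678 + 336 = 23014$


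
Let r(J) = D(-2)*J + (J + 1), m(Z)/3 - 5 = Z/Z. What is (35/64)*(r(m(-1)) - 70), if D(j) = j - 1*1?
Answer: -3675/64 ≈ -57.422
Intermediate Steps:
D(j) = -1 + j (D(j) = j - 1 = -1 + j)
m(Z) = 18 (m(Z) = 15 + 3*(Z/Z) = 15 + 3*1 = 15 + 3 = 18)
r(J) = 1 - 2*J (r(J) = (-1 - 2)*J + (J + 1) = -3*J + (1 + J) = 1 - 2*J)
(35/64)*(r(m(-1)) - 70) = (35/64)*((1 - 2*18) - 70) = (35*(1/64))*((1 - 36) - 70) = 35*(-35 - 70)/64 = (35/64)*(-105) = -3675/64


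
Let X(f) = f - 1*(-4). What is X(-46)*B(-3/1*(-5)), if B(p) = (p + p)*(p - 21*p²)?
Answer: 5934600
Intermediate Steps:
X(f) = 4 + f (X(f) = f + 4 = 4 + f)
B(p) = 2*p*(p - 21*p²) (B(p) = (2*p)*(p - 21*p²) = 2*p*(p - 21*p²))
X(-46)*B(-3/1*(-5)) = (4 - 46)*((-3/1*(-5))²*(2 - 42*(-3/1)*(-5))) = -42*(-3*1*(-5))²*(2 - 42*(-3*1)*(-5)) = -42*(-3*(-5))²*(2 - (-126)*(-5)) = -42*15²*(2 - 42*15) = -9450*(2 - 630) = -9450*(-628) = -42*(-141300) = 5934600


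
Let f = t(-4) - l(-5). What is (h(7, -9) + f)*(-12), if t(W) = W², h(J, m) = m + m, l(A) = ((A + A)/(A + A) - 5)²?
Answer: 216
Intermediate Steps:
l(A) = 16 (l(A) = ((2*A)/((2*A)) - 5)² = ((2*A)*(1/(2*A)) - 5)² = (1 - 5)² = (-4)² = 16)
h(J, m) = 2*m
f = 0 (f = (-4)² - 1*16 = 16 - 16 = 0)
(h(7, -9) + f)*(-12) = (2*(-9) + 0)*(-12) = (-18 + 0)*(-12) = -18*(-12) = 216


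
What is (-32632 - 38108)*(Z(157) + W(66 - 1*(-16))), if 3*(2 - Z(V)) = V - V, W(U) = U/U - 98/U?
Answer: -5234760/41 ≈ -1.2768e+5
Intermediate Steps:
W(U) = 1 - 98/U
Z(V) = 2 (Z(V) = 2 - (V - V)/3 = 2 - 1/3*0 = 2 + 0 = 2)
(-32632 - 38108)*(Z(157) + W(66 - 1*(-16))) = (-32632 - 38108)*(2 + (-98 + (66 - 1*(-16)))/(66 - 1*(-16))) = -70740*(2 + (-98 + (66 + 16))/(66 + 16)) = -70740*(2 + (-98 + 82)/82) = -70740*(2 + (1/82)*(-16)) = -70740*(2 - 8/41) = -70740*74/41 = -5234760/41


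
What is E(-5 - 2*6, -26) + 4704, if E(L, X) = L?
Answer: 4687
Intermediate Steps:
E(-5 - 2*6, -26) + 4704 = (-5 - 2*6) + 4704 = (-5 - 12) + 4704 = -17 + 4704 = 4687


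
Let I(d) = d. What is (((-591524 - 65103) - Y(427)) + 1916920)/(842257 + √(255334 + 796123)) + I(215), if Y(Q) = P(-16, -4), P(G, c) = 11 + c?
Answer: 76790791131391/354697901296 - 630143*√1051457/354697901296 ≈ 216.49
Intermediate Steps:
Y(Q) = 7 (Y(Q) = 11 - 4 = 7)
(((-591524 - 65103) - Y(427)) + 1916920)/(842257 + √(255334 + 796123)) + I(215) = (((-591524 - 65103) - 1*7) + 1916920)/(842257 + √(255334 + 796123)) + 215 = ((-656627 - 7) + 1916920)/(842257 + √1051457) + 215 = (-656634 + 1916920)/(842257 + √1051457) + 215 = 1260286/(842257 + √1051457) + 215 = 215 + 1260286/(842257 + √1051457)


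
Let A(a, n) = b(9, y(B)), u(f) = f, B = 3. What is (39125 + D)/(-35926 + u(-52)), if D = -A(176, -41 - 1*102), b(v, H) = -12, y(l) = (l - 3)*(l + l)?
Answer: -39137/35978 ≈ -1.0878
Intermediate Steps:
y(l) = 2*l*(-3 + l) (y(l) = (-3 + l)*(2*l) = 2*l*(-3 + l))
A(a, n) = -12
D = 12 (D = -1*(-12) = 12)
(39125 + D)/(-35926 + u(-52)) = (39125 + 12)/(-35926 - 52) = 39137/(-35978) = 39137*(-1/35978) = -39137/35978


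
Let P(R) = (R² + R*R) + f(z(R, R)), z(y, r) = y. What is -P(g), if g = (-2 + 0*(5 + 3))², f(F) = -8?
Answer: -24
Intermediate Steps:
g = 4 (g = (-2 + 0*8)² = (-2 + 0)² = (-2)² = 4)
P(R) = -8 + 2*R² (P(R) = (R² + R*R) - 8 = (R² + R²) - 8 = 2*R² - 8 = -8 + 2*R²)
-P(g) = -(-8 + 2*4²) = -(-8 + 2*16) = -(-8 + 32) = -1*24 = -24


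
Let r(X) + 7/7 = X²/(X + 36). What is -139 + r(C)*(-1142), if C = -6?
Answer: -1837/5 ≈ -367.40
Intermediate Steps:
r(X) = -1 + X²/(36 + X) (r(X) = -1 + X²/(X + 36) = -1 + X²/(36 + X))
-139 + r(C)*(-1142) = -139 + ((-36 + (-6)² - 1*(-6))/(36 - 6))*(-1142) = -139 + ((-36 + 36 + 6)/30)*(-1142) = -139 + ((1/30)*6)*(-1142) = -139 + (⅕)*(-1142) = -139 - 1142/5 = -1837/5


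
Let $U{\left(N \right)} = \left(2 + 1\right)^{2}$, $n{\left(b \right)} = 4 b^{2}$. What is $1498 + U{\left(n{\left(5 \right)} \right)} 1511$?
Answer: $15097$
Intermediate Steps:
$U{\left(N \right)} = 9$ ($U{\left(N \right)} = 3^{2} = 9$)
$1498 + U{\left(n{\left(5 \right)} \right)} 1511 = 1498 + 9 \cdot 1511 = 1498 + 13599 = 15097$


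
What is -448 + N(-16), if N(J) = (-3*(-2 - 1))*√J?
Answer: -448 + 36*I ≈ -448.0 + 36.0*I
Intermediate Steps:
N(J) = 9*√J (N(J) = (-3*(-3))*√J = 9*√J)
-448 + N(-16) = -448 + 9*√(-16) = -448 + 9*(4*I) = -448 + 36*I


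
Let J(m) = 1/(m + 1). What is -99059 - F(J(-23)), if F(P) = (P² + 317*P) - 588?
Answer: -47652991/484 ≈ -98457.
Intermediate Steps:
J(m) = 1/(1 + m)
F(P) = -588 + P² + 317*P
-99059 - F(J(-23)) = -99059 - (-588 + (1/(1 - 23))² + 317/(1 - 23)) = -99059 - (-588 + (1/(-22))² + 317/(-22)) = -99059 - (-588 + (-1/22)² + 317*(-1/22)) = -99059 - (-588 + 1/484 - 317/22) = -99059 - 1*(-291565/484) = -99059 + 291565/484 = -47652991/484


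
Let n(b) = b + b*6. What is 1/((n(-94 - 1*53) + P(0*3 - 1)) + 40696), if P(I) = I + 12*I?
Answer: 1/39654 ≈ 2.5218e-5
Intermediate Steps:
n(b) = 7*b (n(b) = b + 6*b = 7*b)
P(I) = 13*I
1/((n(-94 - 1*53) + P(0*3 - 1)) + 40696) = 1/((7*(-94 - 1*53) + 13*(0*3 - 1)) + 40696) = 1/((7*(-94 - 53) + 13*(0 - 1)) + 40696) = 1/((7*(-147) + 13*(-1)) + 40696) = 1/((-1029 - 13) + 40696) = 1/(-1042 + 40696) = 1/39654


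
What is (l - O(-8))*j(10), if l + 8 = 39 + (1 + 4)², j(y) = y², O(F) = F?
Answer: 6400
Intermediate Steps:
l = 56 (l = -8 + (39 + (1 + 4)²) = -8 + (39 + 5²) = -8 + (39 + 25) = -8 + 64 = 56)
(l - O(-8))*j(10) = (56 - 1*(-8))*10² = (56 + 8)*100 = 64*100 = 6400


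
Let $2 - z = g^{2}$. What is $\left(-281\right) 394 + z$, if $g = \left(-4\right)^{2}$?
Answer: $-110968$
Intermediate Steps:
$g = 16$
$z = -254$ ($z = 2 - 16^{2} = 2 - 256 = -254$)
$\left(-281\right) 394 + z = \left(-281\right) 394 - 254 = -110714 - 254 = -110968$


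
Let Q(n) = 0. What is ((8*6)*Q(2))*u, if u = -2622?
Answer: 0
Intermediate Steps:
((8*6)*Q(2))*u = ((8*6)*0)*(-2622) = (48*0)*(-2622) = 0*(-2622) = 0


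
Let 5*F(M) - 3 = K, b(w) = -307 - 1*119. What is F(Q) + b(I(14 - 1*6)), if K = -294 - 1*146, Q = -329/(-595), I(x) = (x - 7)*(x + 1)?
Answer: -2567/5 ≈ -513.40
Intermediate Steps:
I(x) = (1 + x)*(-7 + x) (I(x) = (-7 + x)*(1 + x) = (1 + x)*(-7 + x))
Q = 47/85 (Q = -329*(-1/595) = 47/85 ≈ 0.55294)
b(w) = -426 (b(w) = -307 - 119 = -426)
K = -440 (K = -294 - 146 = -440)
F(M) = -437/5 (F(M) = ⅗ + (⅕)*(-440) = ⅗ - 88 = -437/5)
F(Q) + b(I(14 - 1*6)) = -437/5 - 426 = -2567/5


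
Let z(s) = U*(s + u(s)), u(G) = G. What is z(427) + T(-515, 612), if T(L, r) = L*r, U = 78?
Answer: -248568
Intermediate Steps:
z(s) = 156*s (z(s) = 78*(s + s) = 78*(2*s) = 156*s)
z(427) + T(-515, 612) = 156*427 - 515*612 = 66612 - 315180 = -248568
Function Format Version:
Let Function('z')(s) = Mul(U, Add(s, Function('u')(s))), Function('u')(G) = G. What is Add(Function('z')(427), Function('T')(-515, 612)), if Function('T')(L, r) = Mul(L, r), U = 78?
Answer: -248568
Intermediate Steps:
Function('z')(s) = Mul(156, s) (Function('z')(s) = Mul(78, Add(s, s)) = Mul(78, Mul(2, s)) = Mul(156, s))
Add(Function('z')(427), Function('T')(-515, 612)) = Add(Mul(156, 427), Mul(-515, 612)) = Add(66612, -315180) = -248568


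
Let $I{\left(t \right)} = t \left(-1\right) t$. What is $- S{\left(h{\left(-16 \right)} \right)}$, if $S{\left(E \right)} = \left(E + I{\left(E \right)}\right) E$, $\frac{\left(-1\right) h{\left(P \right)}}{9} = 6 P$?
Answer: $644226048$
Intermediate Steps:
$h{\left(P \right)} = - 54 P$ ($h{\left(P \right)} = - 9 \cdot 6 P = - 54 P$)
$I{\left(t \right)} = - t^{2}$ ($I{\left(t \right)} = - t t = - t^{2}$)
$S{\left(E \right)} = E \left(E - E^{2}\right)$ ($S{\left(E \right)} = \left(E - E^{2}\right) E = E \left(E - E^{2}\right)$)
$- S{\left(h{\left(-16 \right)} \right)} = - \left(\left(-54\right) \left(-16\right)\right)^{2} \left(1 - \left(-54\right) \left(-16\right)\right) = - 864^{2} \left(1 - 864\right) = - 746496 \left(1 - 864\right) = - 746496 \left(-863\right) = \left(-1\right) \left(-644226048\right) = 644226048$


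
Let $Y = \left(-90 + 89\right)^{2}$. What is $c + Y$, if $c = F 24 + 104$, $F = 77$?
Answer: $1953$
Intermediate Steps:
$Y = 1$ ($Y = \left(-1\right)^{2} = 1$)
$c = 1952$ ($c = 77 \cdot 24 + 104 = 1848 + 104 = 1952$)
$c + Y = 1952 + 1 = 1953$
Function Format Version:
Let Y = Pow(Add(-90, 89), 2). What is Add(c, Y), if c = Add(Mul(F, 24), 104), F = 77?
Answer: 1953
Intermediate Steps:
Y = 1 (Y = Pow(-1, 2) = 1)
c = 1952 (c = Add(Mul(77, 24), 104) = Add(1848, 104) = 1952)
Add(c, Y) = Add(1952, 1) = 1953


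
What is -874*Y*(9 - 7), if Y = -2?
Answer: 3496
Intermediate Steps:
-874*Y*(9 - 7) = -(-1748)*(9 - 7) = -(-1748)*2 = -874*(-4) = 3496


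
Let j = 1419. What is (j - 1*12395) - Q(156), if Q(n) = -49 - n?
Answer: -10771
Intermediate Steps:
(j - 1*12395) - Q(156) = (1419 - 1*12395) - (-49 - 1*156) = (1419 - 12395) - (-49 - 156) = -10976 - 1*(-205) = -10976 + 205 = -10771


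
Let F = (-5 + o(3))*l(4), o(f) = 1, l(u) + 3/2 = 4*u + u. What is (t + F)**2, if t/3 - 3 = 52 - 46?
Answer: 2209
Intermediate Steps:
t = 27 (t = 9 + 3*(52 - 46) = 9 + 3*6 = 9 + 18 = 27)
l(u) = -3/2 + 5*u (l(u) = -3/2 + (4*u + u) = -3/2 + 5*u)
F = -74 (F = (-5 + 1)*(-3/2 + 5*4) = -4*(-3/2 + 20) = -4*37/2 = -74)
(t + F)**2 = (27 - 74)**2 = (-47)**2 = 2209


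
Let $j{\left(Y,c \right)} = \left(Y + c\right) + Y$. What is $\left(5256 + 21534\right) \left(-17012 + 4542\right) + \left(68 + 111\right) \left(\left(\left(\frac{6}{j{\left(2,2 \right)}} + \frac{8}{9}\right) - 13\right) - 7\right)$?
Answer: $- \frac{3006670877}{9} \approx -3.3407 \cdot 10^{8}$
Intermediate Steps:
$j{\left(Y,c \right)} = c + 2 Y$
$\left(5256 + 21534\right) \left(-17012 + 4542\right) + \left(68 + 111\right) \left(\left(\left(\frac{6}{j{\left(2,2 \right)}} + \frac{8}{9}\right) - 13\right) - 7\right) = \left(5256 + 21534\right) \left(-17012 + 4542\right) + \left(68 + 111\right) \left(\left(\left(\frac{6}{2 + 2 \cdot 2} + \frac{8}{9}\right) - 13\right) - 7\right) = 26790 \left(-12470\right) + 179 \left(\left(\left(\frac{6}{2 + 4} + 8 \cdot \frac{1}{9}\right) - 13\right) - 7\right) = -334071300 + 179 \left(\left(\left(\frac{6}{6} + \frac{8}{9}\right) - 13\right) - 7\right) = -334071300 + 179 \left(\left(\left(6 \cdot \frac{1}{6} + \frac{8}{9}\right) - 13\right) - 7\right) = -334071300 + 179 \left(\left(\left(1 + \frac{8}{9}\right) - 13\right) - 7\right) = -334071300 + 179 \left(\left(\frac{17}{9} - 13\right) - 7\right) = -334071300 + 179 \left(- \frac{100}{9} - 7\right) = -334071300 + 179 \left(- \frac{163}{9}\right) = -334071300 - \frac{29177}{9} = - \frac{3006670877}{9}$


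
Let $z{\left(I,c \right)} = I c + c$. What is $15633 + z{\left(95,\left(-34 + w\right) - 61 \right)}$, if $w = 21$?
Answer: $8529$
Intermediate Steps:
$z{\left(I,c \right)} = c + I c$
$15633 + z{\left(95,\left(-34 + w\right) - 61 \right)} = 15633 + \left(\left(-34 + 21\right) - 61\right) \left(1 + 95\right) = 15633 + \left(-13 - 61\right) 96 = 15633 - 7104 = 8529$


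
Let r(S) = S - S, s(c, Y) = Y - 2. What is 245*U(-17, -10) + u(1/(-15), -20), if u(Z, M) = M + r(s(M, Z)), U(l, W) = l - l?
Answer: -20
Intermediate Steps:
s(c, Y) = -2 + Y
r(S) = 0
U(l, W) = 0
u(Z, M) = M (u(Z, M) = M + 0 = M)
245*U(-17, -10) + u(1/(-15), -20) = 245*0 - 20 = 0 - 20 = -20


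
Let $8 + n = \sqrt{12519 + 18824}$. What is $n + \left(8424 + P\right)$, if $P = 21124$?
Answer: $29540 + \sqrt{31343} \approx 29717.0$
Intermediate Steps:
$n = -8 + \sqrt{31343}$ ($n = -8 + \sqrt{12519 + 18824} = -8 + \sqrt{31343} \approx 169.04$)
$n + \left(8424 + P\right) = \left(-8 + \sqrt{31343}\right) + \left(8424 + 21124\right) = \left(-8 + \sqrt{31343}\right) + 29548 = 29540 + \sqrt{31343}$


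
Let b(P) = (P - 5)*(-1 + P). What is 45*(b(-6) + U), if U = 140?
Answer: 9765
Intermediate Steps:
b(P) = (-1 + P)*(-5 + P) (b(P) = (-5 + P)*(-1 + P) = (-1 + P)*(-5 + P))
45*(b(-6) + U) = 45*((5 + (-6)**2 - 6*(-6)) + 140) = 45*((5 + 36 + 36) + 140) = 45*(77 + 140) = 45*217 = 9765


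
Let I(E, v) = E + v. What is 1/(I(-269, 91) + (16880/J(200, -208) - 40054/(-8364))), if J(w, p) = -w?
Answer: -20910/5386649 ≈ -0.0038818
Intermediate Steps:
1/(I(-269, 91) + (16880/J(200, -208) - 40054/(-8364))) = 1/((-269 + 91) + (16880/((-1*200)) - 40054/(-8364))) = 1/(-178 + (16880/(-200) - 40054*(-1/8364))) = 1/(-178 + (16880*(-1/200) + 20027/4182)) = 1/(-178 + (-422/5 + 20027/4182)) = 1/(-178 - 1664669/20910) = 1/(-5386649/20910) = -20910/5386649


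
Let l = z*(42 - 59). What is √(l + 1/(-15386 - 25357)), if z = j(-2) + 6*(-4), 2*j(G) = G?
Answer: √8709834322/4527 ≈ 20.616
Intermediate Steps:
j(G) = G/2
z = -25 (z = (½)*(-2) + 6*(-4) = -1 - 24 = -25)
l = 425 (l = -25*(42 - 59) = -25*(-17) = 425)
√(l + 1/(-15386 - 25357)) = √(425 + 1/(-15386 - 25357)) = √(425 + 1/(-40743)) = √(425 - 1/40743) = √(17315774/40743) = √8709834322/4527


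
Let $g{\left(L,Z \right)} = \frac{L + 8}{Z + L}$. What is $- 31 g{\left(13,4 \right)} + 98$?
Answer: $\frac{1015}{17} \approx 59.706$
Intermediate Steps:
$g{\left(L,Z \right)} = \frac{8 + L}{L + Z}$
$- 31 g{\left(13,4 \right)} + 98 = - 31 \frac{8 + 13}{13 + 4} + 98 = - 31 \cdot \frac{1}{17} \cdot 21 + 98 = \left(-31\right) \frac{21}{17} + 98 = - \frac{651}{17} + 98 = \frac{1015}{17}$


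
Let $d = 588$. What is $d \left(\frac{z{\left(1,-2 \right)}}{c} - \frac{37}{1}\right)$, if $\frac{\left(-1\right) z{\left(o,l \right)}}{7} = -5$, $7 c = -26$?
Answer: $- \frac{354858}{13} \approx -27297.0$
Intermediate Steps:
$c = - \frac{26}{7}$ ($c = \frac{1}{7} \left(-26\right) = - \frac{26}{7} \approx -3.7143$)
$z{\left(o,l \right)} = 35$ ($z{\left(o,l \right)} = \left(-7\right) \left(-5\right) = 35$)
$d \left(\frac{z{\left(1,-2 \right)}}{c} - \frac{37}{1}\right) = 588 \left(\frac{35}{- \frac{26}{7}} - \frac{37}{1}\right) = 588 \left(35 \left(- \frac{7}{26}\right) - 37\right) = 588 \left(- \frac{245}{26} - 37\right) = 588 \left(- \frac{1207}{26}\right) = - \frac{354858}{13}$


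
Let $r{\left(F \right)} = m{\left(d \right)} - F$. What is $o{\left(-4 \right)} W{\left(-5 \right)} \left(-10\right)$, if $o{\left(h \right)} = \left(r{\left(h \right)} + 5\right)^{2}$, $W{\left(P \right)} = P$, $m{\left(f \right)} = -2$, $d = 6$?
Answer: $2450$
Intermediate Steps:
$r{\left(F \right)} = -2 - F$
$o{\left(h \right)} = \left(3 - h\right)^{2}$ ($o{\left(h \right)} = \left(\left(-2 - h\right) + 5\right)^{2} = \left(3 - h\right)^{2}$)
$o{\left(-4 \right)} W{\left(-5 \right)} \left(-10\right) = \left(-3 - 4\right)^{2} \left(-5\right) \left(-10\right) = \left(-7\right)^{2} \left(-5\right) \left(-10\right) = 49 \left(-5\right) \left(-10\right) = \left(-245\right) \left(-10\right) = 2450$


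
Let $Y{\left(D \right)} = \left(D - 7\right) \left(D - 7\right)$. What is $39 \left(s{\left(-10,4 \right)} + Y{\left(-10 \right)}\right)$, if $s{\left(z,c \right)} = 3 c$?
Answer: $11739$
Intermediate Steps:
$Y{\left(D \right)} = \left(-7 + D\right)^{2}$ ($Y{\left(D \right)} = \left(-7 + D\right) \left(-7 + D\right) = \left(-7 + D\right)^{2}$)
$39 \left(s{\left(-10,4 \right)} + Y{\left(-10 \right)}\right) = 39 \left(3 \cdot 4 + \left(-7 - 10\right)^{2}\right) = 39 \left(12 + \left(-17\right)^{2}\right) = 39 \left(12 + 289\right) = 39 \cdot 301 = 11739$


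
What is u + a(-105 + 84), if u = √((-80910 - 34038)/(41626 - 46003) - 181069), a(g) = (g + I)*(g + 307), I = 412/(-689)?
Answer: -327382/53 + I*√385382236945/1459 ≈ -6177.0 + 425.49*I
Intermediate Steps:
I = -412/689 (I = 412*(-1/689) = -412/689 ≈ -0.59797)
a(g) = (307 + g)*(-412/689 + g) (a(g) = (g - 412/689)*(g + 307) = (-412/689 + g)*(307 + g) = (307 + g)*(-412/689 + g))
u = I*√385382236945/1459 (u = √(-114948/(-4377) - 181069) = √(-114948*(-1/4377) - 181069) = √(38316/1459 - 181069) = √(-264141355/1459) = I*√385382236945/1459 ≈ 425.49*I)
u + a(-105 + 84) = I*√385382236945/1459 + (-126484/689 + (-105 + 84)² + 211111*(-105 + 84)/689) = I*√385382236945/1459 + (-126484/689 + (-21)² + (211111/689)*(-21)) = I*√385382236945/1459 + (-126484/689 + 441 - 4433331/689) = I*√385382236945/1459 - 327382/53 = -327382/53 + I*√385382236945/1459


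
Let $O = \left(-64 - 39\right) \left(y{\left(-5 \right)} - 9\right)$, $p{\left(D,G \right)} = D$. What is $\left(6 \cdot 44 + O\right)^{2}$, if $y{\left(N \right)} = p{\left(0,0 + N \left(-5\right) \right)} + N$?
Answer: $2910436$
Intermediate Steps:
$y{\left(N \right)} = N$ ($y{\left(N \right)} = 0 + N = N$)
$O = 1442$ ($O = \left(-64 - 39\right) \left(-5 - 9\right) = \left(-103\right) \left(-14\right) = 1442$)
$\left(6 \cdot 44 + O\right)^{2} = \left(6 \cdot 44 + 1442\right)^{2} = \left(264 + 1442\right)^{2} = 1706^{2} = 2910436$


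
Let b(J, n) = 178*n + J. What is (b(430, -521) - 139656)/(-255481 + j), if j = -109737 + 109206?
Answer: 57991/64003 ≈ 0.90607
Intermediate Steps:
b(J, n) = J + 178*n
j = -531
(b(430, -521) - 139656)/(-255481 + j) = ((430 + 178*(-521)) - 139656)/(-255481 - 531) = ((430 - 92738) - 139656)/(-256012) = (-92308 - 139656)*(-1/256012) = -231964*(-1/256012) = 57991/64003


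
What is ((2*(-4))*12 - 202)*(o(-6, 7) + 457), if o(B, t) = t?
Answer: -138272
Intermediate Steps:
((2*(-4))*12 - 202)*(o(-6, 7) + 457) = ((2*(-4))*12 - 202)*(7 + 457) = (-8*12 - 202)*464 = (-96 - 202)*464 = -298*464 = -138272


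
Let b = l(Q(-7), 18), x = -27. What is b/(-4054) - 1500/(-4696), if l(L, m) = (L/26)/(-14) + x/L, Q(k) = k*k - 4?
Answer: 1384200579/4331050360 ≈ 0.31960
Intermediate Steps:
Q(k) = -4 + k² (Q(k) = k² - 4 = -4 + k²)
l(L, m) = -27/L - L/364 (l(L, m) = (L/26)/(-14) - 27/L = (L*(1/26))*(-1/14) - 27/L = (L/26)*(-1/14) - 27/L = -L/364 - 27/L = -27/L - L/364)
b = -1317/1820 (b = -27/(-4 + (-7)²) - (-4 + (-7)²)/364 = -27/(-4 + 49) - (-4 + 49)/364 = -27/45 - 1/364*45 = -27*1/45 - 45/364 = -⅗ - 45/364 = -1317/1820 ≈ -0.72363)
b/(-4054) - 1500/(-4696) = -1317/1820/(-4054) - 1500/(-4696) = -1317/1820*(-1/4054) - 1500*(-1/4696) = 1317/7378280 + 375/1174 = 1384200579/4331050360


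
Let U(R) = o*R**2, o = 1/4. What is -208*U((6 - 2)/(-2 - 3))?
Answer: -832/25 ≈ -33.280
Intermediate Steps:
o = 1/4 ≈ 0.25000
U(R) = R**2/4
-208*U((6 - 2)/(-2 - 3)) = -52*((6 - 2)/(-2 - 3))**2 = -52*(4/(-5))**2 = -52*(4*(-1/5))**2 = -52*(-4/5)**2 = -52*16/25 = -208*4/25 = -832/25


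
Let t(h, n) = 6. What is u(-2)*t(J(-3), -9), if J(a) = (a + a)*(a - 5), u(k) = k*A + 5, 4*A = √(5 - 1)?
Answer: 24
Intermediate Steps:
A = ½ (A = √(5 - 1)/4 = √4/4 = (¼)*2 = ½ ≈ 0.50000)
u(k) = 5 + k/2 (u(k) = k*(½) + 5 = k/2 + 5 = 5 + k/2)
J(a) = 2*a*(-5 + a) (J(a) = (2*a)*(-5 + a) = 2*a*(-5 + a))
u(-2)*t(J(-3), -9) = (5 + (½)*(-2))*6 = (5 - 1)*6 = 4*6 = 24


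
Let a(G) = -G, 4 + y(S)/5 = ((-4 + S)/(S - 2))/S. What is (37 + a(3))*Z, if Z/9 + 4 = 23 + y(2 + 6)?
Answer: -357/2 ≈ -178.50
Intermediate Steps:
y(S) = -20 + 5*(-4 + S)/(S*(-2 + S)) (y(S) = -20 + 5*(((-4 + S)/(S - 2))/S) = -20 + 5*(((-4 + S)/(-2 + S))/S) = -20 + 5*((-4 + S)/(S*(-2 + S))) = -20 + 5*(-4 + S)/(S*(-2 + S)))
Z = -21/4 (Z = -36 + 9*(23 + 5*(-4 - 4*(2 + 6)² + 9*(2 + 6))/((2 + 6)*(-2 + (2 + 6)))) = -36 + 9*(23 + 5*(-4 - 4*8² + 9*8)/(8*(-2 + 8))) = -36 + 9*(23 + 5*(⅛)*(-4 - 4*64 + 72)/6) = -36 + 9*(23 + 5*(⅛)*(⅙)*(-4 - 256 + 72)) = -36 + 9*(23 + 5*(⅛)*(⅙)*(-188)) = -36 + 9*(23 - 235/12) = -36 + 9*(41/12) = -36 + 123/4 = -21/4 ≈ -5.2500)
(37 + a(3))*Z = (37 - 1*3)*(-21/4) = (37 - 3)*(-21/4) = 34*(-21/4) = -357/2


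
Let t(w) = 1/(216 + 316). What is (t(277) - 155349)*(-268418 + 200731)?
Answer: 5594037262229/532 ≈ 1.0515e+10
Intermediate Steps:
t(w) = 1/532
(t(277) - 155349)*(-268418 + 200731) = (1/532 - 155349)*(-268418 + 200731) = -82645667/532*(-67687) = 5594037262229/532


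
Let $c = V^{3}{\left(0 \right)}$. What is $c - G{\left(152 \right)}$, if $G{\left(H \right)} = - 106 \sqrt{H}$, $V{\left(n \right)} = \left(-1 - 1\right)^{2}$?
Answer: $64 + 212 \sqrt{38} \approx 1370.9$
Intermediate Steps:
$V{\left(n \right)} = 4$ ($V{\left(n \right)} = \left(-2\right)^{2} = 4$)
$c = 64$ ($c = 4^{3} = 64$)
$c - G{\left(152 \right)} = 64 - - 106 \sqrt{152} = 64 - - 106 \cdot 2 \sqrt{38} = 64 - - 212 \sqrt{38} = 64 + 212 \sqrt{38}$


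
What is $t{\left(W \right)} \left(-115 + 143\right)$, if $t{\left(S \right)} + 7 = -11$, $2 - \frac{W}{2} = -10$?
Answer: $-504$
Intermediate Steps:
$W = 24$ ($W = 4 - -20 = 4 + 20 = 24$)
$t{\left(S \right)} = -18$ ($t{\left(S \right)} = -7 - 11 = -18$)
$t{\left(W \right)} \left(-115 + 143\right) = - 18 \left(-115 + 143\right) = \left(-18\right) 28 = -504$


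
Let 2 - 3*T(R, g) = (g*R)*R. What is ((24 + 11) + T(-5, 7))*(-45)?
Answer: 1020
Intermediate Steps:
T(R, g) = ⅔ - g*R²/3 (T(R, g) = ⅔ - g*R*R/3 = ⅔ - R*g*R/3 = ⅔ - g*R²/3)
((24 + 11) + T(-5, 7))*(-45) = ((24 + 11) + (⅔ - ⅓*7*(-5)²))*(-45) = (35 + (⅔ - ⅓*7*25))*(-45) = (35 + (⅔ - 175/3))*(-45) = (35 - 173/3)*(-45) = -68/3*(-45) = 1020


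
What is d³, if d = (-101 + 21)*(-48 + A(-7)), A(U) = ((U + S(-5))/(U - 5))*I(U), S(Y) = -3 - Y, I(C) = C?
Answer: 1824793048000/27 ≈ 6.7585e+10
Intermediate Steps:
A(U) = U*(2 + U)/(-5 + U) (A(U) = ((U + (-3 - 1*(-5)))/(U - 5))*U = ((U + (-3 + 5))/(-5 + U))*U = ((U + 2)/(-5 + U))*U = ((2 + U)/(-5 + U))*U = U*(2 + U)/(-5 + U))
d = 12220/3 (d = (-101 + 21)*(-48 - 7*(2 - 7)/(-5 - 7)) = -80*(-48 - 7*(-5)/(-12)) = -80*(-48 - 7*(-1/12)*(-5)) = -80*(-48 - 35/12) = -80*(-611/12) = 12220/3 ≈ 4073.3)
d³ = (12220/3)³ = 1824793048000/27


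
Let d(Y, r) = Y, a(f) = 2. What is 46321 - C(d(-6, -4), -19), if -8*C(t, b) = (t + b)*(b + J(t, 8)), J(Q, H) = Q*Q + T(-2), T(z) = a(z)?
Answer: 370093/8 ≈ 46262.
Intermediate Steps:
T(z) = 2
J(Q, H) = 2 + Q**2 (J(Q, H) = Q*Q + 2 = Q**2 + 2 = 2 + Q**2)
C(t, b) = -(b + t)*(2 + b + t**2)/8 (C(t, b) = -(t + b)*(b + (2 + t**2))/8 = -(b + t)*(2 + b + t**2)/8)
46321 - C(d(-6, -4), -19) = 46321 - (-1/8*(-19)**2 - 1/8*(-19)*(-6) - 1/8*(-19)*(2 + (-6)**2) - 1/8*(-6)*(2 + (-6)**2)) = 46321 - (-1/8*361 - 57/4 - 1/8*(-19)*(2 + 36) - 1/8*(-6)*(2 + 36)) = 46321 - (-361/8 - 57/4 - 1/8*(-19)*38 - 1/8*(-6)*38) = 46321 - (-361/8 - 57/4 + 361/4 + 57/2) = 46321 - 1*475/8 = 46321 - 475/8 = 370093/8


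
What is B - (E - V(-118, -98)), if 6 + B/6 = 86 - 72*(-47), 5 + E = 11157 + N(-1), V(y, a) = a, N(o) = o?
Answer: 9535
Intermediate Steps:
E = 11151 (E = -5 + (11157 - 1) = -5 + 11156 = 11151)
B = 20784 (B = -36 + 6*(86 - 72*(-47)) = -36 + 6*(86 + 3384) = -36 + 6*3470 = -36 + 20820 = 20784)
B - (E - V(-118, -98)) = 20784 - (11151 - 1*(-98)) = 20784 - (11151 + 98) = 20784 - 1*11249 = 20784 - 11249 = 9535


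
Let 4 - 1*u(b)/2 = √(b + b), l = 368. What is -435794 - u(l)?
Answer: -435802 + 8*√46 ≈ -4.3575e+5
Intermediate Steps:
u(b) = 8 - 2*√2*√b (u(b) = 8 - 2*√(b + b) = 8 - 2*√2*√b)
-435794 - u(l) = -435794 - (8 - 2*√2*√368) = -435794 - (8 - 2*√2*4*√23) = -435794 - (8 - 8*√46) = -435794 + (-8 + 8*√46) = -435802 + 8*√46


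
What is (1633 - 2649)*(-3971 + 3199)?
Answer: 784352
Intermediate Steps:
(1633 - 2649)*(-3971 + 3199) = -1016*(-772) = 784352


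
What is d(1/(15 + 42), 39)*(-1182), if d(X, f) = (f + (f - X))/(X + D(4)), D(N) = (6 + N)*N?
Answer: -5253990/2281 ≈ -2303.4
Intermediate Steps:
D(N) = N*(6 + N)
d(X, f) = (-X + 2*f)/(40 + X) (d(X, f) = (f + (f - X))/(X + 4*(6 + 4)) = (-X + 2*f)/(X + 4*10) = (-X + 2*f)/(X + 40) = (-X + 2*f)/(40 + X))
d(1/(15 + 42), 39)*(-1182) = ((-1/(15 + 42) + 2*39)/(40 + 1/(15 + 42)))*(-1182) = ((-1/57 + 78)/(40 + 1/57))*(-1182) = ((-1*1/57 + 78)/(40 + 1/57))*(-1182) = ((-1/57 + 78)/(2281/57))*(-1182) = ((57/2281)*(4445/57))*(-1182) = (4445/2281)*(-1182) = -5253990/2281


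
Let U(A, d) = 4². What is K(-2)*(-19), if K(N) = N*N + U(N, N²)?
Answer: -380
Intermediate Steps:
U(A, d) = 16
K(N) = 16 + N² (K(N) = N*N + 16 = N² + 16 = 16 + N²)
K(-2)*(-19) = (16 + (-2)²)*(-19) = (16 + 4)*(-19) = 20*(-19) = -380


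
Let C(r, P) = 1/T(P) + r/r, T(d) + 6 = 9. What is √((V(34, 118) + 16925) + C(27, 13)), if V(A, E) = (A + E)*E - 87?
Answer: √312978/3 ≈ 186.48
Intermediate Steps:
T(d) = 3 (T(d) = -6 + 9 = 3)
V(A, E) = -87 + E*(A + E) (V(A, E) = E*(A + E) - 87 = -87 + E*(A + E))
C(r, P) = 4/3 (C(r, P) = 1/3 + r/r = 1*(⅓) + 1 = ⅓ + 1 = 4/3)
√((V(34, 118) + 16925) + C(27, 13)) = √(((-87 + 118² + 34*118) + 16925) + 4/3) = √(((-87 + 13924 + 4012) + 16925) + 4/3) = √((17849 + 16925) + 4/3) = √(34774 + 4/3) = √(104326/3) = √312978/3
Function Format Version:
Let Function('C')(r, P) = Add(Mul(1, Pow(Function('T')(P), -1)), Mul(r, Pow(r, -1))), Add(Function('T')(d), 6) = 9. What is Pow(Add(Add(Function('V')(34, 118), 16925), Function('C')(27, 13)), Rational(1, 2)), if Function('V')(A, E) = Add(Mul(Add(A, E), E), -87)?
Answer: Mul(Rational(1, 3), Pow(312978, Rational(1, 2))) ≈ 186.48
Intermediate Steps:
Function('T')(d) = 3 (Function('T')(d) = Add(-6, 9) = 3)
Function('V')(A, E) = Add(-87, Mul(E, Add(A, E))) (Function('V')(A, E) = Add(Mul(E, Add(A, E)), -87) = Add(-87, Mul(E, Add(A, E))))
Function('C')(r, P) = Rational(4, 3) (Function('C')(r, P) = Add(Mul(1, Pow(3, -1)), Mul(r, Pow(r, -1))) = Add(Mul(1, Rational(1, 3)), 1) = Add(Rational(1, 3), 1) = Rational(4, 3))
Pow(Add(Add(Function('V')(34, 118), 16925), Function('C')(27, 13)), Rational(1, 2)) = Pow(Add(Add(Add(-87, Pow(118, 2), Mul(34, 118)), 16925), Rational(4, 3)), Rational(1, 2)) = Pow(Add(Add(Add(-87, 13924, 4012), 16925), Rational(4, 3)), Rational(1, 2)) = Pow(Add(Add(17849, 16925), Rational(4, 3)), Rational(1, 2)) = Pow(Add(34774, Rational(4, 3)), Rational(1, 2)) = Pow(Rational(104326, 3), Rational(1, 2)) = Mul(Rational(1, 3), Pow(312978, Rational(1, 2)))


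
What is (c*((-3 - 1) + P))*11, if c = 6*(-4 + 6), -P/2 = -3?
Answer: 264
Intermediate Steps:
P = 6 (P = -2*(-3) = 6)
c = 12 (c = 6*2 = 12)
(c*((-3 - 1) + P))*11 = (12*((-3 - 1) + 6))*11 = (12*(-4 + 6))*11 = (12*2)*11 = 24*11 = 264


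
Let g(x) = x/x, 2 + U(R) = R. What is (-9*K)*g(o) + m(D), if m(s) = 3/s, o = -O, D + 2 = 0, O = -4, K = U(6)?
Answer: -75/2 ≈ -37.500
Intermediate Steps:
U(R) = -2 + R
K = 4 (K = -2 + 6 = 4)
D = -2 (D = -2 + 0 = -2)
o = 4 (o = -1*(-4) = 4)
g(x) = 1
(-9*K)*g(o) + m(D) = -9*4*1 + 3/(-2) = -36*1 + 3*(-½) = -36 - 3/2 = -75/2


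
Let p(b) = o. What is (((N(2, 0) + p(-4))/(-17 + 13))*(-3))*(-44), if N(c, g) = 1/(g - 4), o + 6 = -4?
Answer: 1353/4 ≈ 338.25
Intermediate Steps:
o = -10 (o = -6 - 4 = -10)
p(b) = -10
N(c, g) = 1/(-4 + g)
(((N(2, 0) + p(-4))/(-17 + 13))*(-3))*(-44) = (((1/(-4 + 0) - 10)/(-17 + 13))*(-3))*(-44) = (((1/(-4) - 10)/(-4))*(-3))*(-44) = (((-1/4 - 10)*(-1/4))*(-3))*(-44) = (-41/4*(-1/4)*(-3))*(-44) = ((41/16)*(-3))*(-44) = -123/16*(-44) = 1353/4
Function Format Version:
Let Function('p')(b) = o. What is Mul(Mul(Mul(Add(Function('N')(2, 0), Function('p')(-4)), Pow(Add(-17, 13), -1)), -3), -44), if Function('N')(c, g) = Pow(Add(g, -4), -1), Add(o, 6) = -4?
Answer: Rational(1353, 4) ≈ 338.25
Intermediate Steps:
o = -10 (o = Add(-6, -4) = -10)
Function('p')(b) = -10
Function('N')(c, g) = Pow(Add(-4, g), -1)
Mul(Mul(Mul(Add(Function('N')(2, 0), Function('p')(-4)), Pow(Add(-17, 13), -1)), -3), -44) = Mul(Mul(Mul(Add(Pow(Add(-4, 0), -1), -10), Pow(Add(-17, 13), -1)), -3), -44) = Mul(Mul(Mul(Add(Pow(-4, -1), -10), Pow(-4, -1)), -3), -44) = Mul(Mul(Mul(Add(Rational(-1, 4), -10), Rational(-1, 4)), -3), -44) = Mul(Mul(Mul(Rational(-41, 4), Rational(-1, 4)), -3), -44) = Mul(Mul(Rational(41, 16), -3), -44) = Mul(Rational(-123, 16), -44) = Rational(1353, 4)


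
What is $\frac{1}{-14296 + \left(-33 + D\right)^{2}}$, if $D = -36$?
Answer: $- \frac{1}{9535} \approx -0.00010488$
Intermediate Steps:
$\frac{1}{-14296 + \left(-33 + D\right)^{2}} = \frac{1}{-14296 + \left(-33 - 36\right)^{2}} = \frac{1}{-14296 + \left(-69\right)^{2}} = \frac{1}{-14296 + 4761} = \frac{1}{-9535} = - \frac{1}{9535}$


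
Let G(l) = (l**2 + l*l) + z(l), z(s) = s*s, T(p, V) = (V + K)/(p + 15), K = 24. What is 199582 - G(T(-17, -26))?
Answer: 199579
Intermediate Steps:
T(p, V) = (24 + V)/(15 + p) (T(p, V) = (V + 24)/(p + 15) = (24 + V)/(15 + p))
z(s) = s**2
G(l) = 3*l**2 (G(l) = (l**2 + l*l) + l**2 = (l**2 + l**2) + l**2 = 2*l**2 + l**2 = 3*l**2)
199582 - G(T(-17, -26)) = 199582 - 3*((24 - 26)/(15 - 17))**2 = 199582 - 3*(-2/(-2))**2 = 199582 - 3*(-1/2*(-2))**2 = 199582 - 3*1**2 = 199582 - 3 = 199579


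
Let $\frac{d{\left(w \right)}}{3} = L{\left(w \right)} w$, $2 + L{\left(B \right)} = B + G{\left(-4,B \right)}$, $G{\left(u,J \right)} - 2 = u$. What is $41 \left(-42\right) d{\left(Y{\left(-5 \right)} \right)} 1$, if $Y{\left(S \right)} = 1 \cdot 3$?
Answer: $15498$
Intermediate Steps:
$G{\left(u,J \right)} = 2 + u$
$L{\left(B \right)} = -4 + B$ ($L{\left(B \right)} = -2 + \left(B + \left(2 - 4\right)\right) = -2 + \left(B - 2\right) = -2 + \left(-2 + B\right) = -4 + B$)
$Y{\left(S \right)} = 3$
$d{\left(w \right)} = 3 w \left(-4 + w\right)$ ($d{\left(w \right)} = 3 \left(-4 + w\right) w = 3 w \left(-4 + w\right)$)
$41 \left(-42\right) d{\left(Y{\left(-5 \right)} \right)} 1 = 41 \left(-42\right) 3 \cdot 3 \left(-4 + 3\right) 1 = - 1722 \cdot 3 \cdot 3 \left(-1\right) 1 = - 1722 \left(\left(-9\right) 1\right) = \left(-1722\right) \left(-9\right) = 15498$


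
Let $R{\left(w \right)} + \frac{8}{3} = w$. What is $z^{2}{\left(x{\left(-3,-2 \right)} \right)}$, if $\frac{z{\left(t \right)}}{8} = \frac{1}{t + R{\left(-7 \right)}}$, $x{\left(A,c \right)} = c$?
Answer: $\frac{576}{1225} \approx 0.4702$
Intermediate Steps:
$R{\left(w \right)} = - \frac{8}{3} + w$
$z{\left(t \right)} = \frac{8}{- \frac{29}{3} + t}$ ($z{\left(t \right)} = \frac{8}{t - \frac{29}{3}} = \frac{8}{- \frac{29}{3} + t}$)
$z^{2}{\left(x{\left(-3,-2 \right)} \right)} = \left(\frac{24}{-29 + 3 \left(-2\right)}\right)^{2} = \left(\frac{24}{-29 - 6}\right)^{2} = \left(\frac{24}{-35}\right)^{2} = \left(24 \left(- \frac{1}{35}\right)\right)^{2} = \left(- \frac{24}{35}\right)^{2} = \frac{576}{1225}$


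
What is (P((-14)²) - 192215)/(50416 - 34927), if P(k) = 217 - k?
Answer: -192194/15489 ≈ -12.408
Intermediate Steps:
(P((-14)²) - 192215)/(50416 - 34927) = ((217 - 1*(-14)²) - 192215)/(50416 - 34927) = ((217 - 1*196) - 192215)/15489 = ((217 - 196) - 192215)*(1/15489) = (21 - 192215)*(1/15489) = -192194*1/15489 = -192194/15489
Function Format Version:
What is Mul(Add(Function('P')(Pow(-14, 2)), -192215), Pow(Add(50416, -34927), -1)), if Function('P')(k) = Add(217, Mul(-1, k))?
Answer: Rational(-192194, 15489) ≈ -12.408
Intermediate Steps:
Mul(Add(Function('P')(Pow(-14, 2)), -192215), Pow(Add(50416, -34927), -1)) = Mul(Add(Add(217, Mul(-1, Pow(-14, 2))), -192215), Pow(Add(50416, -34927), -1)) = Mul(Add(Add(217, Mul(-1, 196)), -192215), Pow(15489, -1)) = Mul(Add(Add(217, -196), -192215), Rational(1, 15489)) = Mul(Add(21, -192215), Rational(1, 15489)) = Mul(-192194, Rational(1, 15489)) = Rational(-192194, 15489)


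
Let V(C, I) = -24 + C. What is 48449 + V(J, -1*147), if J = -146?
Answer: 48279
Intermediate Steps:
48449 + V(J, -1*147) = 48449 + (-24 - 146) = 48449 - 170 = 48279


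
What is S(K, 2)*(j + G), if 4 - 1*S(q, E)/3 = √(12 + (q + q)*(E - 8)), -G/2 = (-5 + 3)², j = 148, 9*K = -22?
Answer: 1680 - 280*√93 ≈ -1020.2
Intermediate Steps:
K = -22/9 (K = (⅑)*(-22) = -22/9 ≈ -2.4444)
G = -8 (G = -2*(-5 + 3)² = -2*(-2)² = -2*4 = -8)
S(q, E) = 12 - 3*√(12 + 2*q*(-8 + E)) (S(q, E) = 12 - 3*√(12 + (q + q)*(E - 8)) = 12 - 3*√(12 + (2*q)*(-8 + E)) = 12 - 3*√(12 + 2*q*(-8 + E)))
S(K, 2)*(j + G) = (12 - 3*√(12 - 16*(-22/9) + 2*2*(-22/9)))*(148 - 8) = (12 - 3*√(12 + 352/9 - 88/9))*140 = (12 - 2*√93)*140 = 1680 - 280*√93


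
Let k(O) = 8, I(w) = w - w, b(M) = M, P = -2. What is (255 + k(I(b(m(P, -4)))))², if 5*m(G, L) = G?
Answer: 69169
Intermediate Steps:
m(G, L) = G/5
I(w) = 0
(255 + k(I(b(m(P, -4)))))² = (255 + 8)² = 263² = 69169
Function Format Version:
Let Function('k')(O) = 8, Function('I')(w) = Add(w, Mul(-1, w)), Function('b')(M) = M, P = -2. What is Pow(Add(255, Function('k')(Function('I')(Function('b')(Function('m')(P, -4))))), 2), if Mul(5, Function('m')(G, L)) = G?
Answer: 69169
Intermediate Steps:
Function('m')(G, L) = Mul(Rational(1, 5), G)
Function('I')(w) = 0
Pow(Add(255, Function('k')(Function('I')(Function('b')(Function('m')(P, -4))))), 2) = Pow(Add(255, 8), 2) = Pow(263, 2) = 69169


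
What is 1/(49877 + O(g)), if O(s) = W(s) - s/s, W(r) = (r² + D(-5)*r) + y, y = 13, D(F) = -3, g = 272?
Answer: 1/123057 ≈ 8.1263e-6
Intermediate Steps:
W(r) = 13 + r² - 3*r (W(r) = (r² - 3*r) + 13 = 13 + r² - 3*r)
O(s) = 12 + s² - 3*s (O(s) = (13 + s² - 3*s) - s/s = (13 + s² - 3*s) - 1*1 = (13 + s² - 3*s) - 1 = 12 + s² - 3*s)
1/(49877 + O(g)) = 1/(49877 + (12 + 272² - 3*272)) = 1/(49877 + (12 + 73984 - 816)) = 1/(49877 + 73180) = 1/123057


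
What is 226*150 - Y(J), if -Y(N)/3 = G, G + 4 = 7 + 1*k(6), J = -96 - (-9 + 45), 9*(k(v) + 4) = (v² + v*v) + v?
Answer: 33923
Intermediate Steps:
k(v) = -4 + v/9 + 2*v²/9 (k(v) = -4 + ((v² + v*v) + v)/9 = -4 + ((v² + v²) + v)/9 = -4 + (2*v² + v)/9 = -4 + (v + 2*v²)/9 = -4 + (v/9 + 2*v²/9) = -4 + v/9 + 2*v²/9)
J = -132 (J = -96 - 1*36 = -96 - 36 = -132)
G = 23/3 (G = -4 + (7 + 1*(-4 + (⅑)*6 + (2/9)*6²)) = -4 + (7 + 1*(-4 + ⅔ + (2/9)*36)) = -4 + (7 + 1*(-4 + ⅔ + 8)) = -4 + (7 + 1*(14/3)) = -4 + (7 + 14/3) = -4 + 35/3 = 23/3 ≈ 7.6667)
Y(N) = -23 (Y(N) = -3*23/3 = -23)
226*150 - Y(J) = 226*150 - 1*(-23) = 33900 + 23 = 33923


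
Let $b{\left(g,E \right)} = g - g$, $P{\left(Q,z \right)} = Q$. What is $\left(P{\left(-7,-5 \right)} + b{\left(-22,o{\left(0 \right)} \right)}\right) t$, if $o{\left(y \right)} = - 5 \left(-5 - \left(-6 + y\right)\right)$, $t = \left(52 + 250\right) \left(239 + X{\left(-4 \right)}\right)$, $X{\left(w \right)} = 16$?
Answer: $-539070$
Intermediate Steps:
$t = 77010$ ($t = \left(52 + 250\right) \left(239 + 16\right) = 302 \cdot 255 = 77010$)
$o{\left(y \right)} = -5 + 5 y$ ($o{\left(y \right)} = - 5 \left(1 - y\right) = -5 + 5 y$)
$b{\left(g,E \right)} = 0$
$\left(P{\left(-7,-5 \right)} + b{\left(-22,o{\left(0 \right)} \right)}\right) t = \left(-7 + 0\right) 77010 = \left(-7\right) 77010 = -539070$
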